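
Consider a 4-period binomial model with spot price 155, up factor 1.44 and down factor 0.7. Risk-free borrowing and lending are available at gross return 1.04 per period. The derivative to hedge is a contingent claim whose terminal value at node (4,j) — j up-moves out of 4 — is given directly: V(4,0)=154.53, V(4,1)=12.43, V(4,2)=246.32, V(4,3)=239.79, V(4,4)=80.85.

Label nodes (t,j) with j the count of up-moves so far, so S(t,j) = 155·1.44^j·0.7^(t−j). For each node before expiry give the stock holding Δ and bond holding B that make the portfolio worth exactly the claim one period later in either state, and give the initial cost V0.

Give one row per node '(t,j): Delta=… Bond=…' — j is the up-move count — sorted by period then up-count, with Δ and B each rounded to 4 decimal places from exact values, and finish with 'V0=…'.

(0,0): Delta=0.4193 Bond=73.3547
(1,0): Delta=0.8438 Bond=30.2320
(1,1): Delta=0.1766 Bond=130.4734
(2,0): Delta=0.5244 Bond=55.7004
(2,1): Delta=1.0265 Bond=2.9012
(2,2): Delta=-0.3095 Bond=291.9173
(3,0): Delta=-3.6119 Bond=277.8355
(3,1): Delta=2.8899 Bond=-200.7859
(3,2): Delta=-0.0392 Bond=242.7856
(3,3): Delta=-0.4641 Bond=375.1333
V0=138.3505

Since d<R<u, set p* = (R−d)/(u−d) = 0.4595; price each node as the discounted p*-expectation of its children.
At expiry t=4: V(4,0)=154.5300, V(4,1)=12.4300, V(4,2)=246.3200, V(4,3)=239.7900, V(4,4)=80.8500
(3,0): S=53.1650. Δ = (V_up−V_dn)/(S_up−S_dn) = (12.4300−154.5300)/(76.5576−37.2155) = -3.6119. V = [p*·12.4300 + (1−p*)·154.5300]/1.04 = 85.8085. B = V − Δ·S = 277.8355.
(3,1): S=109.3680. Δ = (V_up−V_dn)/(S_up−S_dn) = (246.3200−12.4300)/(157.4899−76.5576) = 2.8899. V = [p*·246.3200 + (1−p*)·12.4300]/1.04 = 115.2817. B = V − Δ·S = -200.7859.
(3,2): S=224.9856. Δ = (V_up−V_dn)/(S_up−S_dn) = (239.7900−246.3200)/(323.9793−157.4899) = -0.0392. V = [p*·239.7900 + (1−p*)·246.3200]/1.04 = 233.9613. B = V − Δ·S = 242.7856.
(3,3): S=462.8275. Δ = (V_up−V_dn)/(S_up−S_dn) = (80.8500−239.7900)/(666.4716−323.9793) = -0.4641. V = [p*·80.8500 + (1−p*)·239.7900]/1.04 = 160.3495. B = V − Δ·S = 375.1333.
(2,0): S=75.9500. Δ = (V_up−V_dn)/(S_up−S_dn) = (115.2817−85.8085)/(109.3680−53.1650) = 0.5244. V = [p*·115.2817 + (1−p*)·85.8085]/1.04 = 95.5291. B = V − Δ·S = 55.7004.
(2,1): S=156.2400. Δ = (V_up−V_dn)/(S_up−S_dn) = (233.9613−115.2817)/(224.9856−109.3680) = 1.0265. V = [p*·233.9613 + (1−p*)·115.2817]/1.04 = 163.2790. B = V − Δ·S = 2.9012.
(2,2): S=321.4080. Δ = (V_up−V_dn)/(S_up−S_dn) = (160.3495−233.9613)/(462.8275−224.9856) = -0.3095. V = [p*·160.3495 + (1−p*)·233.9613]/1.04 = 192.4420. B = V − Δ·S = 291.9173.
(1,0): S=108.5000. Δ = (V_up−V_dn)/(S_up−S_dn) = (163.2790−95.5291)/(156.2400−75.9500) = 0.8438. V = [p*·163.2790 + (1−p*)·95.5291]/1.04 = 121.7860. B = V − Δ·S = 30.2320.
(1,1): S=223.2000. Δ = (V_up−V_dn)/(S_up−S_dn) = (192.4420−163.2790)/(321.4080−156.2400) = 0.1766. V = [p*·192.4420 + (1−p*)·163.2790]/1.04 = 169.8829. B = V − Δ·S = 130.4734.
(0,0): S=155.0000. Δ = (V_up−V_dn)/(S_up−S_dn) = (169.8829−121.7860)/(223.2000−108.5000) = 0.4193. V = [p*·169.8829 + (1−p*)·121.7860]/1.04 = 138.3505. B = V − Δ·S = 73.3547.
The time-0 hedge costs 138.3505, which is the no-arbitrage price.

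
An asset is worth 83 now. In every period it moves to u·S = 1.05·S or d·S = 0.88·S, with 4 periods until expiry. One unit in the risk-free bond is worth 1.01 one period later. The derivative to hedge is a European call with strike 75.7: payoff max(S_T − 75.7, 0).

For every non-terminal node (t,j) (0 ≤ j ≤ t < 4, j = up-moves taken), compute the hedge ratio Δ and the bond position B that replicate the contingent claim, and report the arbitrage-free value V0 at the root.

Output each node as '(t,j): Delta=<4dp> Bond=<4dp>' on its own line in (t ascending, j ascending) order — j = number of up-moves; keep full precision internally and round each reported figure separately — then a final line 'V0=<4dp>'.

(0,0): Delta=0.7538 Bond=-50.7092
(1,0): Delta=0.4087 Bond=-26.0103
(1,1): Delta=0.8428 Bond=-58.9719
(2,0): Delta=0.0000 Bond=0.0000
(2,1): Delta=0.5141 Bond=-34.3536
(2,2): Delta=0.9276 Bond=-67.3180
(3,0): Delta=0.0000 Bond=0.0000
(3,1): Delta=0.0000 Bond=0.0000
(3,2): Delta=0.6467 Bond=-45.3732
(3,3): Delta=1.0000 Bond=-74.9505
V0=11.8575

Since d<R<u, set p* = (R−d)/(u−d) = 0.7647; price each node as the discounted p*-expectation of its children.
Terminal values V(4,·): V(4,0)=0.0000, V(4,1)=0.0000, V(4,2)=0.0000, V(4,3)=8.8529, V(4,4)=25.1870
  t=3,j=0: stock 56.5622 → up 59.3903 (V=0.0000), down 49.7747 (V=0.0000). Price 0.0000; hedge Δ=0.0000, bond B=0.0000.
  t=3,j=1: stock 67.4890 → up 70.8634 (V=0.0000), down 59.3903 (V=0.0000). Price 0.0000; hedge Δ=0.0000, bond B=0.0000.
  t=3,j=2: stock 80.5266 → up 84.5529 (V=8.8529), down 70.8634 (V=0.0000). Price 6.7029; hedge Δ=0.6467, bond B=-45.3732.
  t=3,j=3: stock 96.0829 → up 100.8870 (V=25.1870), down 84.5529 (V=8.8529). Price 21.1324; hedge Δ=1.0000, bond B=-74.9505.
  t=2,j=0: stock 64.2752 → up 67.4890 (V=0.0000), down 56.5622 (V=0.0000). Price 0.0000; hedge Δ=0.0000, bond B=0.0000.
  t=2,j=1: stock 76.6920 → up 80.5266 (V=6.7029), down 67.4890 (V=0.0000). Price 5.0750; hedge Δ=0.5141, bond B=-34.3536.
  t=2,j=2: stock 91.5075 → up 96.0829 (V=21.1324), down 80.5266 (V=6.7029). Price 17.5616; hedge Δ=0.9276, bond B=-67.3180.
  t=1,j=0: stock 73.0400 → up 76.6920 (V=5.0750), down 64.2752 (V=0.0000). Price 3.8424; hedge Δ=0.4087, bond B=-26.0103.
  t=1,j=1: stock 87.1500 → up 91.5075 (V=17.5616), down 76.6920 (V=5.0750). Price 14.4788; hedge Δ=0.8428, bond B=-58.9719.
  t=0,j=0: stock 83.0000 → up 87.1500 (V=14.4788), down 73.0400 (V=3.8424). Price 11.8575; hedge Δ=0.7538, bond B=-50.7092.
Self-financing check: at every node Δ·S+B equals the discounted successor values.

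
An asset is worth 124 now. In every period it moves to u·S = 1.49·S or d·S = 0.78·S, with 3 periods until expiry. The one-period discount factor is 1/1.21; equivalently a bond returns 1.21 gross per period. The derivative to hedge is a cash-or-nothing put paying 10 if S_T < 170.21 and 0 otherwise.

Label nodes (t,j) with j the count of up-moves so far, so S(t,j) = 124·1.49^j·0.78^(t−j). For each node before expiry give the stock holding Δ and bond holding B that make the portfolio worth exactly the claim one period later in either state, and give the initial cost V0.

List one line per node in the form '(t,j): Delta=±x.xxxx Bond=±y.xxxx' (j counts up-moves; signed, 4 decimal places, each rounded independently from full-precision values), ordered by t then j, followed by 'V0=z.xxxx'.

(0,0): Delta=-0.0371 Bond=6.5365
(1,0): Delta=-0.0729 Bond=11.3745
(1,1): Delta=-0.0248 Bond=5.6527
(2,0): Delta=0.0000 Bond=8.2645
(2,1): Delta=-0.0977 Bond=17.3437
(2,2): Delta=0.0000 Bond=0.0000
V0=1.9413

Since d<R<u, set p* = (R−d)/(u−d) = 0.6056; price each node as the discounted p*-expectation of its children.
At expiry t=3: V(3,0)=10.0000, V(3,1)=10.0000, V(3,2)=0.0000, V(3,3)=0.0000
  t=2,j=0: stock 75.4416 → up 112.4080 (V=10.0000), down 58.8444 (V=10.0000). Price 8.2645; hedge Δ=0.0000, bond B=8.2645.
  t=2,j=1: stock 144.1128 → up 214.7281 (V=0.0000), down 112.4080 (V=10.0000). Price 3.2592; hedge Δ=-0.0977, bond B=17.3437.
  t=2,j=2: stock 275.2924 → up 410.1857 (V=0.0000), down 214.7281 (V=0.0000). Price 0.0000; hedge Δ=0.0000, bond B=0.0000.
  t=1,j=0: stock 96.7200 → up 144.1128 (V=3.2592), down 75.4416 (V=8.2645). Price 4.3249; hedge Δ=-0.0729, bond B=11.3745.
  t=1,j=1: stock 184.7600 → up 275.2924 (V=0.0000), down 144.1128 (V=3.2592). Price 1.0623; hedge Δ=-0.0248, bond B=5.6527.
  t=0,j=0: stock 124.0000 → up 184.7600 (V=1.0623), down 96.7200 (V=4.3249). Price 1.9413; hedge Δ=-0.0371, bond B=6.5365.
Root portfolio cost Δ·124+B reproduces V0=1.9413.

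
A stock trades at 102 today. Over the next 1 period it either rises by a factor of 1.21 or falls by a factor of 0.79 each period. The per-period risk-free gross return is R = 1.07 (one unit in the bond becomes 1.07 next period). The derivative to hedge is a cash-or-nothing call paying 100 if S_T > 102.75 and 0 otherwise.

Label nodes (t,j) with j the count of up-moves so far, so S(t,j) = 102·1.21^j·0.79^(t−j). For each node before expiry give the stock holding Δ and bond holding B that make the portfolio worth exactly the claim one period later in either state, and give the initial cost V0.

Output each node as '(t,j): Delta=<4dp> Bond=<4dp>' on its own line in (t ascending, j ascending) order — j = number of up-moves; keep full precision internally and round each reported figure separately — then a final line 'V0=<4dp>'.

(0,0): Delta=2.3343 Bond=-175.7899
V0=62.3053

Since d<R<u, set p* = (R−d)/(u−d) = 0.6667; price each node as the discounted p*-expectation of its children.
Terminal payoffs: V(1,0)=0.0000, V(1,1)=100.0000
  t=0,j=0: stock 102.0000 → up 123.4200 (V=100.0000), down 80.5800 (V=0.0000). Price 62.3053; hedge Δ=2.3343, bond B=-175.7899.
Each (Δ,B) replicates both successor values, so the strategy is self-financing and V0 is arbitrage-free.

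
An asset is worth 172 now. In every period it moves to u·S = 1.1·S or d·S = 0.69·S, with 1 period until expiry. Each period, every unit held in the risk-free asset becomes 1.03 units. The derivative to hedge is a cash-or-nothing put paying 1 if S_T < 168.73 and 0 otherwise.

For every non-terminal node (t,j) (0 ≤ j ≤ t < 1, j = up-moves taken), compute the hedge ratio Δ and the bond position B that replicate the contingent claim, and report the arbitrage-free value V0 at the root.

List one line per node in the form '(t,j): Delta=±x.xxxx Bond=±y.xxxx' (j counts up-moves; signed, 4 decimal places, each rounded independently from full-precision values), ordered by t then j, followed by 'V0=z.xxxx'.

(0,0): Delta=-0.0142 Bond=2.6048
V0=0.1658

Since d<R<u, set p* = (R−d)/(u−d) = 0.8293; price each node as the discounted p*-expectation of its children.
Terminal values V(1,·): V(1,0)=1.0000, V(1,1)=0.0000
  t=0,j=0: stock 172.0000 → up 189.2000 (V=0.0000), down 118.6800 (V=1.0000). Price 0.1658; hedge Δ=-0.0142, bond B=2.6048.
Each (Δ,B) replicates both successor values, so the strategy is self-financing and V0 is arbitrage-free.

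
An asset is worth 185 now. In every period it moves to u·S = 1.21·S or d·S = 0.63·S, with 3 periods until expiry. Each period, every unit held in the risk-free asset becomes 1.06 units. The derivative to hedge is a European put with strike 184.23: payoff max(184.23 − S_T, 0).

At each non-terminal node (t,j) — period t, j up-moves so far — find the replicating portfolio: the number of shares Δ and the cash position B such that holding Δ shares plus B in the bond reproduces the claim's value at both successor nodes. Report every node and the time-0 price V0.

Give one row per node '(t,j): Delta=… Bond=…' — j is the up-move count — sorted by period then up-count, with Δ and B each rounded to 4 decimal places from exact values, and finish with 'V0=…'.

Since d<R<u, set p* = (R−d)/(u−d) = 0.7414; price each node as the discounted p*-expectation of its children.
At expiry t=3: V(3,0)=137.9713, V(3,1)=95.3839, V(3,2)=13.5891, V(3,3)=0.0000
(2,0): S=73.4265. Δ = (V_up−V_dn)/(S_up−S_dn) = (95.3839−137.9713)/(88.8461−46.2587) = -1.0000. V = [p*·95.3839 + (1−p*)·137.9713]/1.06 = 100.3754. B = V − Δ·S = 173.8019.
(2,1): S=141.0255. Δ = (V_up−V_dn)/(S_up−S_dn) = (13.5891−95.3839)/(170.6409−88.8461) = -1.0000. V = [p*·13.5891 + (1−p*)·95.3839]/1.06 = 32.7764. B = V − Δ·S = 173.8019.
(2,2): S=270.8585. Δ = (V_up−V_dn)/(S_up−S_dn) = (0.0000−13.5891)/(327.7388−170.6409) = -0.0865. V = [p*·0.0000 + (1−p*)·13.5891]/1.06 = 3.3155. B = V − Δ·S = 26.7451.
(1,0): S=116.5500. Δ = (V_up−V_dn)/(S_up−S_dn) = (32.7764−100.3754)/(141.0255−73.4265) = -1.0000. V = [p*·32.7764 + (1−p*)·100.3754]/1.06 = 47.4140. B = V − Δ·S = 163.9640.
(1,1): S=223.8500. Δ = (V_up−V_dn)/(S_up−S_dn) = (3.3155−32.7764)/(270.8585−141.0255) = -0.2269. V = [p*·3.3155 + (1−p*)·32.7764]/1.06 = 10.3158. B = V − Δ·S = 61.1104.
(0,0): S=185.0000. Δ = (V_up−V_dn)/(S_up−S_dn) = (10.3158−47.4140)/(223.8500−116.5500) = -0.3457. V = [p*·10.3158 + (1−p*)·47.4140]/1.06 = 18.7831. B = V − Δ·S = 82.7457.
Each (Δ,B) replicates both successor values, so the strategy is self-financing and V0 is arbitrage-free.

(0,0): Delta=-0.3457 Bond=82.7457
(1,0): Delta=-1.0000 Bond=163.9640
(1,1): Delta=-0.2269 Bond=61.1104
(2,0): Delta=-1.0000 Bond=173.8019
(2,1): Delta=-1.0000 Bond=173.8019
(2,2): Delta=-0.0865 Bond=26.7451
V0=18.7831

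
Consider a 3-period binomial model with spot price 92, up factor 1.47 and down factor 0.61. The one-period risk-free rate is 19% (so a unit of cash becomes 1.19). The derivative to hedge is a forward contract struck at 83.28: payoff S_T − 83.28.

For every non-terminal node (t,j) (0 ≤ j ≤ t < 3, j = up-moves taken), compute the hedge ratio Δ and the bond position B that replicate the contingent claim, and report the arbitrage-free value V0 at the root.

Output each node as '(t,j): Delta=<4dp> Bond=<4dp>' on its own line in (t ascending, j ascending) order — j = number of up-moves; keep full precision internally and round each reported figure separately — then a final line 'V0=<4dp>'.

Under the risk-neutral measure, an up-move has probability p* = (R−d)/(u−d) = 0.6744 and values discount at R = 1.19.
Payoff layer (t=3): V(3,0)=-62.3977, V(3,1)=-32.9572, V(3,2)=37.9897, V(3,3)=208.9601
Node (2,0) S=34.2332: V=(p*·-32.9572+(1−p*)·-62.3977)/1.19=-35.7500; Δ=(-32.9572−-62.3977)/(50.3228−20.8823)=1.0000; B=V−Δ·S=-69.9832
Node (2,1) S=82.4964: V=(p*·37.9897+(1−p*)·-32.9572)/1.19=12.5132; Δ=(37.9897−-32.9572)/(121.2697−50.3228)=1.0000; B=V−Δ·S=-69.9832
Node (2,2) S=198.8028: V=(p*·208.9601+(1−p*)·37.9897)/1.19=128.8196; Δ=(208.9601−37.9897)/(292.2401−121.2697)=1.0000; B=V−Δ·S=-69.9832
Node (1,0) S=56.1200: V=(p*·12.5132+(1−p*)·-35.7500)/1.19=-2.6894; Δ=(12.5132−-35.7500)/(82.4964−34.2332)=1.0000; B=V−Δ·S=-58.8094
Node (1,1) S=135.2400: V=(p*·128.8196+(1−p*)·12.5132)/1.19=76.4306; Δ=(128.8196−12.5132)/(198.8028−82.4964)=1.0000; B=V−Δ·S=-58.8094
Node (0,0) S=92.0000: V=(p*·76.4306+(1−p*)·-2.6894)/1.19=42.5803; Δ=(76.4306−-2.6894)/(135.2400−56.1200)=1.0000; B=V−Δ·S=-49.4197
Self-financing check: at every node Δ·S+B equals the discounted successor values.

(0,0): Delta=1.0000 Bond=-49.4197
(1,0): Delta=1.0000 Bond=-58.8094
(1,1): Delta=1.0000 Bond=-58.8094
(2,0): Delta=1.0000 Bond=-69.9832
(2,1): Delta=1.0000 Bond=-69.9832
(2,2): Delta=1.0000 Bond=-69.9832
V0=42.5803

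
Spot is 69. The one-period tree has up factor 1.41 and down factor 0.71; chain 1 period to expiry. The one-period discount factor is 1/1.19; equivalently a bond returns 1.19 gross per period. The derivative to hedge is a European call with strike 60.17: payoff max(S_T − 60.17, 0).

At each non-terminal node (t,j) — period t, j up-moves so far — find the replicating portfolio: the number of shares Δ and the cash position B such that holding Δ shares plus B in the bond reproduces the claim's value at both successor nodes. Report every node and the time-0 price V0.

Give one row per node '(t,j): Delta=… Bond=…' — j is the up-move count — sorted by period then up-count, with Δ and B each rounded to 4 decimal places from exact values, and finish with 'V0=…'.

No-arbitrage ⇒ martingale measure with p* = (R−d)/(u−d) = 0.6857.
At expiry t=1: V(1,0)=0.0000, V(1,1)=37.1200
(0,0): S=69.0000. Δ = (V_up−V_dn)/(S_up−S_dn) = (37.1200−0.0000)/(97.2900−48.9900) = 0.7685. V = [p*·37.1200 + (1−p*)·0.0000]/1.19 = 21.3897. B = V − Δ·S = -31.6389.
Check: Δ(0,0)·S0 + B(0,0) = 21.3897 = V0.

(0,0): Delta=0.7685 Bond=-31.6389
V0=21.3897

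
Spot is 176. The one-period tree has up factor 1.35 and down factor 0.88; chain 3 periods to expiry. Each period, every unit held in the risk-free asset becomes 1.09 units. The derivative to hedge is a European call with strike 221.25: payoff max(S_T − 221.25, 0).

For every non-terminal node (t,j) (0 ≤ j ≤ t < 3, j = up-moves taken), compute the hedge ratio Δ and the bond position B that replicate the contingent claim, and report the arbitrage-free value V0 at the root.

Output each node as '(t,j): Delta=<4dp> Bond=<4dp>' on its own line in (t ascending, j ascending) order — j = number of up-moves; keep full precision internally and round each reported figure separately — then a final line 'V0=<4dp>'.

(0,0): Delta=0.6132 Bond=-77.7182
(1,0): Delta=0.3436 Bond=-42.9652
(1,1): Delta=0.8307 Bond=-136.4005
(2,0): Delta=0.0000 Bond=0.0000
(2,1): Delta=0.6209 Bond=-104.8146
(2,2): Delta=1.0000 Bond=-202.9817
V0=30.1976

The replicating-portfolio and risk-neutral prices coincide; use p* = (1.09−0.88)/(1.35−0.88) = 0.4468 for the latter.
Terminal values V(3,·): V(3,0)=0.0000, V(3,1)=0.0000, V(3,2)=61.0188, V(3,3)=211.7760
Node (2,0) S=136.2944: V=(p*·0.0000+(1−p*)·0.0000)/1.09=0.0000; Δ=(0.0000−0.0000)/(183.9974−119.9391)=0.0000; B=V−Δ·S=0.0000
Node (2,1) S=209.0880: V=(p*·61.0188+(1−p*)·0.0000)/1.09=25.0126; Δ=(61.0188−0.0000)/(282.2688−183.9974)=0.6209; B=V−Δ·S=-104.8146
Node (2,2) S=320.7600: V=(p*·211.7760+(1−p*)·61.0188)/1.09=117.7783; Δ=(211.7760−61.0188)/(433.0260−282.2688)=1.0000; B=V−Δ·S=-202.9817
Node (1,0) S=154.8800: V=(p*·25.0126+(1−p*)·0.0000)/1.09=10.2531; Δ=(25.0126−0.0000)/(209.0880−136.2944)=0.3436; B=V−Δ·S=-42.9652
Node (1,1) S=237.6000: V=(p*·117.7783+(1−p*)·25.0126)/1.09=60.9735; Δ=(117.7783−25.0126)/(320.7600−209.0880)=0.8307; B=V−Δ·S=-136.4005
Node (0,0) S=176.0000: V=(p*·60.9735+(1−p*)·10.2531)/1.09=30.1976; Δ=(60.9735−10.2531)/(237.6000−154.8800)=0.6132; B=V−Δ·S=-77.7182
The time-0 hedge costs 30.1976, which is the no-arbitrage price.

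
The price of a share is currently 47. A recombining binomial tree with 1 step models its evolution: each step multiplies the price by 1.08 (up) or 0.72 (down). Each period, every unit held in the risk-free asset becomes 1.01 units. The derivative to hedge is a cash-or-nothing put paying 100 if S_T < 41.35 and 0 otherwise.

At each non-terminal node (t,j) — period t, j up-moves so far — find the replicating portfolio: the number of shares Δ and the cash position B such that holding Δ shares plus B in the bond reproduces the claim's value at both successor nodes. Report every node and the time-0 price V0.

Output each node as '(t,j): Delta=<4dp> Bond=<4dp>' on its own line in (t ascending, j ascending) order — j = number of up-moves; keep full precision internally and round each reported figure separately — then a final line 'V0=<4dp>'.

The replicating-portfolio and risk-neutral prices coincide; use p* = (1.01−0.72)/(1.08−0.72) = 0.8056 for the latter.
Terminal values V(1,·): V(1,0)=100.0000, V(1,1)=0.0000
Node (0,0) S=47.0000: V=(p*·0.0000+(1−p*)·100.0000)/1.01=19.2519; Δ=(0.0000−100.0000)/(50.7600−33.8400)=-5.9102; B=V−Δ·S=297.0297
Each (Δ,B) replicates both successor values, so the strategy is self-financing and V0 is arbitrage-free.

(0,0): Delta=-5.9102 Bond=297.0297
V0=19.2519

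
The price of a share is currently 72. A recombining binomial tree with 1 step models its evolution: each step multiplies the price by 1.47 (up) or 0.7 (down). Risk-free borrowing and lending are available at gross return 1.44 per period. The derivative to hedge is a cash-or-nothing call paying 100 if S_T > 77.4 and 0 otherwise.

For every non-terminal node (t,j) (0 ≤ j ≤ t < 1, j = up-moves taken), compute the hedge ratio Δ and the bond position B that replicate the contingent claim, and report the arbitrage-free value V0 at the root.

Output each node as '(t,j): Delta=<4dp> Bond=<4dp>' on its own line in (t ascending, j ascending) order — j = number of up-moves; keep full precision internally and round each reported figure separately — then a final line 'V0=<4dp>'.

(0,0): Delta=1.8038 Bond=-63.1313
V0=66.7388

Under the risk-neutral measure, an up-move has probability p* = (R−d)/(u−d) = 0.9610 and values discount at R = 1.44.
At expiry t=1: V(1,0)=0.0000, V(1,1)=100.0000
  t=0,j=0: stock 72.0000 → up 105.8400 (V=100.0000), down 50.4000 (V=0.0000). Price 66.7388; hedge Δ=1.8038, bond B=-63.1313.
Each (Δ,B) replicates both successor values, so the strategy is self-financing and V0 is arbitrage-free.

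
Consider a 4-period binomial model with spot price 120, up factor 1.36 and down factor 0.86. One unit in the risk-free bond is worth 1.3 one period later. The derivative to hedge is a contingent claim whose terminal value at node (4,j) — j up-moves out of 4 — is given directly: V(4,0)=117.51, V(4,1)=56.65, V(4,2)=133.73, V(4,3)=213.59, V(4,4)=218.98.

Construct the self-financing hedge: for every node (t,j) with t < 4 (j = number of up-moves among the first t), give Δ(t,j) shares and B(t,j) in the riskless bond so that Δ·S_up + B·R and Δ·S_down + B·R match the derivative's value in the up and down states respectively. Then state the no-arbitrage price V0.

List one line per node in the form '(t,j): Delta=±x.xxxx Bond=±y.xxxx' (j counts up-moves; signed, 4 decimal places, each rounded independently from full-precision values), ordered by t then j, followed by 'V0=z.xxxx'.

(0,0): Delta=0.2182 Bond=47.5206
(1,0): Delta=0.8858 Bond=-7.1219
(1,1): Delta=0.1606 Bond=71.1720
(2,0): Delta=1.0492 Bond=-23.7595
(2,1): Delta=0.8717 Bond=-7.2811
(2,2): Delta=0.0993 Bond=106.1334
(3,0): Delta=-1.5947 Bond=170.9148
(3,1): Delta=1.2772 Bond=-58.4058
(3,2): Delta=0.8368 Bond=-2.7917
(3,3): Delta=0.0357 Bond=157.1686
V0=73.7035

The replicating-portfolio and risk-neutral prices coincide; use p* = (1.3−0.86)/(1.36−0.86) = 0.8800 for the latter.
Terminal values V(4,·): V(4,0)=117.5100, V(4,1)=56.6500, V(4,2)=133.7300, V(4,3)=213.5900, V(4,4)=218.9800
  t=3,j=0: stock 76.3267 → up 103.8043 (V=56.6500), down 65.6410 (V=117.5100). Price 49.1948; hedge Δ=-1.5947, bond B=170.9148.
  t=3,j=1: stock 120.7027 → up 164.1557 (V=133.7300), down 103.8043 (V=56.6500). Price 95.7542; hedge Δ=1.2772, bond B=-58.4058.
  t=3,j=2: stock 190.8787 → up 259.5951 (V=213.5900), down 164.1557 (V=133.7300). Price 156.9283; hedge Δ=0.8368, bond B=-2.7917.
  t=3,j=3: stock 301.8547 → up 410.5224 (V=218.9800), down 259.5951 (V=213.5900). Price 167.9486; hedge Δ=0.0357, bond B=157.1686.
  t=2,j=0: stock 88.7520 → up 120.7027 (V=95.7542), down 76.3267 (V=49.1948). Price 69.3593; hedge Δ=1.0492, bond B=-23.7595.
  t=2,j=1: stock 140.3520 → up 190.8787 (V=156.9283), down 120.7027 (V=95.7542). Price 115.0672; hedge Δ=0.8717, bond B=-7.2811.
  t=2,j=2: stock 221.9520 → up 301.8547 (V=167.9486), down 190.8787 (V=156.9283). Price 128.1740; hedge Δ=0.0993, bond B=106.1334.
  t=1,j=0: stock 103.2000 → up 140.3520 (V=115.0672), down 88.7520 (V=69.3593). Price 84.2941; hedge Δ=0.8858, bond B=-7.1219.
  t=1,j=1: stock 163.2000 → up 221.9520 (V=128.1740), down 140.3520 (V=115.0672). Price 97.3855; hedge Δ=0.1606, bond B=71.1720.
  t=0,j=0: stock 120.0000 → up 163.2000 (V=97.3855), down 103.2000 (V=84.2941). Price 73.7035; hedge Δ=0.2182, bond B=47.5206.
Self-financing check: at every node Δ·S+B equals the discounted successor values.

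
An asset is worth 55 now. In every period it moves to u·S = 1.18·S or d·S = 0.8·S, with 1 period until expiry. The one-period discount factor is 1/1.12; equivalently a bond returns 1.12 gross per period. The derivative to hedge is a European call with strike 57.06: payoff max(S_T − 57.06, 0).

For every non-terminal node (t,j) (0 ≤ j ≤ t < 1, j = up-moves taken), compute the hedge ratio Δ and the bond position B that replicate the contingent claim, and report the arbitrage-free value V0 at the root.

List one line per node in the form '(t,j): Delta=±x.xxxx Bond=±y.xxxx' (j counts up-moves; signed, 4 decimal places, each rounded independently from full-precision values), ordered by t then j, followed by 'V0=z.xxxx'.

No-arbitrage ⇒ martingale measure with p* = (R−d)/(u−d) = 0.8421.
Terminal values V(1,·): V(1,0)=0.0000, V(1,1)=7.8400
Node (0,0) S=55.0000: V=(p*·7.8400+(1−p*)·0.0000)/1.12=5.8947; Δ=(7.8400−0.0000)/(64.9000−44.0000)=0.3751; B=V−Δ·S=-14.7368
Self-financing check: at every node Δ·S+B equals the discounted successor values.

(0,0): Delta=0.3751 Bond=-14.7368
V0=5.8947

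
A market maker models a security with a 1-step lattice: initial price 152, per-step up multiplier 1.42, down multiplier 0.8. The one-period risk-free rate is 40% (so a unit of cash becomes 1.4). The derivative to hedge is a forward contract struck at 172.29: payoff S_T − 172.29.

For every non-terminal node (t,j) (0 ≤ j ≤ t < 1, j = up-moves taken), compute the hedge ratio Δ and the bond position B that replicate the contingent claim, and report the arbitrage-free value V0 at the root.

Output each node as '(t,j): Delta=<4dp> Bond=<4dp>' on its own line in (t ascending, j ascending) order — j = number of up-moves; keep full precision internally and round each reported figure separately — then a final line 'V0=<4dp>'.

(0,0): Delta=1.0000 Bond=-123.0643
V0=28.9357

Under the risk-neutral measure, an up-move has probability p* = (R−d)/(u−d) = 0.9677 and values discount at R = 1.4.
Payoff layer (t=1): V(1,0)=-50.6900, V(1,1)=43.5500
  t=0,j=0: stock 152.0000 → up 215.8400 (V=43.5500), down 121.6000 (V=-50.6900). Price 28.9357; hedge Δ=1.0000, bond B=-123.0643.
Root portfolio cost Δ·152+B reproduces V0=28.9357.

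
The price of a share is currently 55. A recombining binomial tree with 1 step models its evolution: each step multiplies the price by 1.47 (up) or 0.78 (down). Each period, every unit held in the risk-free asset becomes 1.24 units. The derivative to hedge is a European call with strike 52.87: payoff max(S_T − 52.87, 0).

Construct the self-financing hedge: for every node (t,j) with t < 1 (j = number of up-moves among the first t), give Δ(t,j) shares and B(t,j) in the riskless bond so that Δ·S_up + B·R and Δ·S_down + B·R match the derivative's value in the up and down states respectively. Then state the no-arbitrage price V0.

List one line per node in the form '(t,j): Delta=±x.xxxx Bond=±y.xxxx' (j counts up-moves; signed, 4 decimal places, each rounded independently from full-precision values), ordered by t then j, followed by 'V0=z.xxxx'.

(0,0): Delta=0.7373 Bond=-25.5077
V0=15.0430

Risk-neutral probability p* = (R−d)/(u−d) = (1.24−0.78)/(1.47−0.78) = 0.6667.
Payoff layer (t=1): V(1,0)=0.0000, V(1,1)=27.9800
  t=0,j=0: stock 55.0000 → up 80.8500 (V=27.9800), down 42.9000 (V=0.0000). Price 15.0430; hedge Δ=0.7373, bond B=-25.5077.
The time-0 hedge costs 15.0430, which is the no-arbitrage price.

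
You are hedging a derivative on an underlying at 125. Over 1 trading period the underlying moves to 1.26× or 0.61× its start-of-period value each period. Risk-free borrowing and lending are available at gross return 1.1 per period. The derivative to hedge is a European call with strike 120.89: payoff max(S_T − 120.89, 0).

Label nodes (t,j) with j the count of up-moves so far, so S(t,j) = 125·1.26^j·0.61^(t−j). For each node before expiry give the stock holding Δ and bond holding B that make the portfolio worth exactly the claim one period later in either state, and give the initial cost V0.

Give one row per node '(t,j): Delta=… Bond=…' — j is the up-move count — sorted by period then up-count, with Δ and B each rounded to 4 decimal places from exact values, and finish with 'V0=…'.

(0,0): Delta=0.4506 Bond=-31.2337
V0=25.0894

Under the risk-neutral measure, an up-move has probability p* = (R−d)/(u−d) = 0.7538 and values discount at R = 1.1.
Terminal payoffs: V(1,0)=0.0000, V(1,1)=36.6100
Node (0,0) S=125.0000: V=(p*·36.6100+(1−p*)·0.0000)/1.1=25.0894; Δ=(36.6100−0.0000)/(157.5000−76.2500)=0.4506; B=V−Δ·S=-31.2337
Each (Δ,B) replicates both successor values, so the strategy is self-financing and V0 is arbitrage-free.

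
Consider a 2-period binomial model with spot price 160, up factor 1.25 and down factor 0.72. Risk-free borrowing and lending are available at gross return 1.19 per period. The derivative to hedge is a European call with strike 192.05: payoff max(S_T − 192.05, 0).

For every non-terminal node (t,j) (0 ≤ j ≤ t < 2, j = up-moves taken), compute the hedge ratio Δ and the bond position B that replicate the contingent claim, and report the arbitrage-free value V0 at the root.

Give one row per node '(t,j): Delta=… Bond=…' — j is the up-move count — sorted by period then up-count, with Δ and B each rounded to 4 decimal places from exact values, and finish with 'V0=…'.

The replicating-portfolio and risk-neutral prices coincide; use p* = (1.19−0.72)/(1.25−0.72) = 0.8868 for the latter.
At expiry t=2: V(2,0)=0.0000, V(2,1)=0.0000, V(2,2)=57.9500
  t=1,j=0: stock 115.2000 → up 144.0000 (V=0.0000), down 82.9440 (V=0.0000). Price 0.0000; hedge Δ=0.0000, bond B=0.0000.
  t=1,j=1: stock 200.0000 → up 250.0000 (V=57.9500), down 144.0000 (V=0.0000). Price 43.1846; hedge Δ=0.5467, bond B=-66.1551.
  t=0,j=0: stock 160.0000 → up 200.0000 (V=43.1846), down 115.2000 (V=0.0000). Price 32.1813; hedge Δ=0.5093, bond B=-49.2990.
The time-0 hedge costs 32.1813, which is the no-arbitrage price.

(0,0): Delta=0.5093 Bond=-49.2990
(1,0): Delta=0.0000 Bond=0.0000
(1,1): Delta=0.5467 Bond=-66.1551
V0=32.1813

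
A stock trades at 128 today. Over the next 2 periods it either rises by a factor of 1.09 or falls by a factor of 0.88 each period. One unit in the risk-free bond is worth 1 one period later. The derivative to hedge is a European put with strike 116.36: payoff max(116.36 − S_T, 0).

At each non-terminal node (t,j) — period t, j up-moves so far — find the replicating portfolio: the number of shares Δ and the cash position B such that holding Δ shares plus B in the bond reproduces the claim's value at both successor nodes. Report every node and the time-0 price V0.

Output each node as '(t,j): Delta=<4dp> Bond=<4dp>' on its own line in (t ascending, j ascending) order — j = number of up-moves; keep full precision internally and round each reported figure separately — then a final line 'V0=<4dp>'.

(0,0): Delta=-0.2748 Bond=38.3431
(1,0): Delta=-0.7287 Bond=89.4672
(1,1): Delta=0.0000 Bond=0.0000
V0=3.1659

Risk-neutral probability p* = (R−d)/(u−d) = (1−0.88)/(1.09−0.88) = 0.5714.
Payoff layer (t=2): V(2,0)=17.2368, V(2,1)=0.0000, V(2,2)=0.0000
Node (1,0) S=112.6400: V=(p*·0.0000+(1−p*)·17.2368)/1=7.3872; Δ=(0.0000−17.2368)/(122.7776−99.1232)=-0.7287; B=V−Δ·S=89.4672
Node (1,1) S=139.5200: V=(p*·0.0000+(1−p*)·0.0000)/1=0.0000; Δ=(0.0000−0.0000)/(152.0768−122.7776)=0.0000; B=V−Δ·S=0.0000
Node (0,0) S=128.0000: V=(p*·0.0000+(1−p*)·7.3872)/1=3.1659; Δ=(0.0000−7.3872)/(139.5200−112.6400)=-0.2748; B=V−Δ·S=38.3431
The time-0 hedge costs 3.1659, which is the no-arbitrage price.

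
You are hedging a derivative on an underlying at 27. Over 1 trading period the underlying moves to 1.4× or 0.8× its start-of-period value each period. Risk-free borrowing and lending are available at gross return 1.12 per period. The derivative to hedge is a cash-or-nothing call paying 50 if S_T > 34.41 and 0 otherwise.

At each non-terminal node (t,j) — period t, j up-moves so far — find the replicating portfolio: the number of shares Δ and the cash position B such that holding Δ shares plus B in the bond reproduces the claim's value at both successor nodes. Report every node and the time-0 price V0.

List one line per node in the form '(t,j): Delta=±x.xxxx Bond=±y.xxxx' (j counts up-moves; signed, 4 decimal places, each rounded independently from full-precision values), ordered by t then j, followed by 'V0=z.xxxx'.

(0,0): Delta=3.0864 Bond=-59.5238
V0=23.8095

Risk-neutral probability p* = (R−d)/(u−d) = (1.12−0.8)/(1.4−0.8) = 0.5333.
Payoff layer (t=1): V(1,0)=0.0000, V(1,1)=50.0000
Node (0,0) S=27.0000: V=(p*·50.0000+(1−p*)·0.0000)/1.12=23.8095; Δ=(50.0000−0.0000)/(37.8000−21.6000)=3.0864; B=V−Δ·S=-59.5238
Each (Δ,B) replicates both successor values, so the strategy is self-financing and V0 is arbitrage-free.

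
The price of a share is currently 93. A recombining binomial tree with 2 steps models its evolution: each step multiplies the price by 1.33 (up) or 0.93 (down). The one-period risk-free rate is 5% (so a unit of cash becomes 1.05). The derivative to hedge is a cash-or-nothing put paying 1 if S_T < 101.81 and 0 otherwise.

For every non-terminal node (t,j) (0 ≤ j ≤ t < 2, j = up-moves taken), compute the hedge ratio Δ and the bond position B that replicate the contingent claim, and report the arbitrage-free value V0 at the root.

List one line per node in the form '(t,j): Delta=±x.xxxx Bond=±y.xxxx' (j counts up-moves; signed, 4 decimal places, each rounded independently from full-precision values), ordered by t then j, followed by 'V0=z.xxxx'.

The replicating-portfolio and risk-neutral prices coincide; use p* = (1.05−0.93)/(1.33−0.93) = 0.3000 for the latter.
Terminal values V(2,·): V(2,0)=1.0000, V(2,1)=0.0000, V(2,2)=0.0000
  t=1,j=0: stock 86.4900 → up 115.0317 (V=0.0000), down 80.4357 (V=1.0000). Price 0.6667; hedge Δ=-0.0289, bond B=3.1667.
  t=1,j=1: stock 123.6900 → up 164.5077 (V=0.0000), down 115.0317 (V=0.0000). Price 0.0000; hedge Δ=0.0000, bond B=0.0000.
  t=0,j=0: stock 93.0000 → up 123.6900 (V=0.0000), down 86.4900 (V=0.6667). Price 0.4444; hedge Δ=-0.0179, bond B=2.1111.
Check: Δ(0,0)·S0 + B(0,0) = 0.4444 = V0.

(0,0): Delta=-0.0179 Bond=2.1111
(1,0): Delta=-0.0289 Bond=3.1667
(1,1): Delta=0.0000 Bond=0.0000
V0=0.4444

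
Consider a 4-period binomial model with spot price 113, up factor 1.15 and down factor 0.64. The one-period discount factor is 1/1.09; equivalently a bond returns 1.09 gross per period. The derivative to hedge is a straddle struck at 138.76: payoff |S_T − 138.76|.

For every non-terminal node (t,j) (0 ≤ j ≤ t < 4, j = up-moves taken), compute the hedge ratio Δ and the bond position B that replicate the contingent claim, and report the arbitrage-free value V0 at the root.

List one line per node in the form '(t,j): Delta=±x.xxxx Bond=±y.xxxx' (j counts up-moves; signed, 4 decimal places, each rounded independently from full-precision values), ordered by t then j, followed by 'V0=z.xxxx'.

(0,0): Delta=0.0839 Bond=26.3874
(1,0): Delta=-1.0000 Bond=107.1482
(1,1): Delta=0.1643 Bond=18.3108
(2,0): Delta=-1.0000 Bond=116.7915
(2,1): Delta=-1.0000 Bond=116.7915
(2,2): Delta=0.2507 Bond=7.0477
(3,0): Delta=-1.0000 Bond=127.3028
(3,1): Delta=-1.0000 Bond=127.3028
(3,2): Delta=-1.0000 Bond=127.3028
(3,3): Delta=0.3435 Bond=-8.2674
V0=35.8654

Since d<R<u, set p* = (R−d)/(u−d) = 0.8824; price each node as the discounted p*-expectation of its children.
Terminal values V(4,·): V(4,0)=119.8017, V(4,1)=104.6944, V(4,2)=77.5484, V(4,3)=28.7703, V(4,4)=58.8777
Node (3,0) S=29.6223: V=(p*·104.6944+(1−p*)·119.8017)/1.09=97.6805; Δ=(104.6944−119.8017)/(34.0656−18.9583)=-1.0000; B=V−Δ·S=127.3028
Node (3,1) S=53.2275: V=(p*·77.5484+(1−p*)·104.6944)/1.09=74.0752; Δ=(77.5484−104.6944)/(61.2116−34.0656)=-1.0000; B=V−Δ·S=127.3028
Node (3,2) S=95.6432: V=(p*·28.7703+(1−p*)·77.5484)/1.09=31.6596; Δ=(28.7703−77.5484)/(109.9897−61.2116)=-1.0000; B=V−Δ·S=127.3028
Node (3,3) S=171.8589: V=(p*·58.8777+(1−p*)·28.7703)/1.09=50.7667; Δ=(58.8777−28.7703)/(197.6377−109.9897)=0.3435; B=V−Δ·S=-8.2674
Node (2,0) S=46.2848: V=(p*·74.0752+(1−p*)·97.6805)/1.09=70.5067; Δ=(74.0752−97.6805)/(53.2275−29.6223)=-1.0000; B=V−Δ·S=116.7915
Node (2,1) S=83.1680: V=(p*·31.6596+(1−p*)·74.0752)/1.09=33.6235; Δ=(31.6596−74.0752)/(95.6432−53.2275)=-1.0000; B=V−Δ·S=116.7915
Node (2,2) S=149.4425: V=(p*·50.7667+(1−p*)·31.6596)/1.09=44.5126; Δ=(50.7667−31.6596)/(171.8589−95.6432)=0.2507; B=V−Δ·S=7.0477
Node (1,0) S=72.3200: V=(p*·33.6235+(1−p*)·70.5067)/1.09=34.8282; Δ=(33.6235−70.5067)/(83.1680−46.2848)=-1.0000; B=V−Δ·S=107.1482
Node (1,1) S=129.9500: V=(p*·44.5126+(1−p*)·33.6235)/1.09=39.6620; Δ=(44.5126−33.6235)/(149.4425−83.1680)=0.1643; B=V−Δ·S=18.3108
Node (0,0) S=113.0000: V=(p*·39.6620+(1−p*)·34.8282)/1.09=35.8654; Δ=(39.6620−34.8282)/(129.9500−72.3200)=0.0839; B=V−Δ·S=26.3874
Root portfolio cost Δ·113+B reproduces V0=35.8654.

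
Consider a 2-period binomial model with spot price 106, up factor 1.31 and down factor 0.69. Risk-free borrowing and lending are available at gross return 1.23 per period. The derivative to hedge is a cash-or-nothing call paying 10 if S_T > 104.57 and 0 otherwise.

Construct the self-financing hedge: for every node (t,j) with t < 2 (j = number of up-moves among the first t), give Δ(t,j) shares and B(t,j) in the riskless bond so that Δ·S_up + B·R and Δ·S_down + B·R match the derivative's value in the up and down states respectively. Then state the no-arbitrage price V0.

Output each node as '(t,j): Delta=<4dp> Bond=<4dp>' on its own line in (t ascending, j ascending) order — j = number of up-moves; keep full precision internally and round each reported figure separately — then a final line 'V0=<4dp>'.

Risk-neutral probability p* = (R−d)/(u−d) = (1.23−0.69)/(1.31−0.69) = 0.8710.
Terminal values V(2,·): V(2,0)=0.0000, V(2,1)=0.0000, V(2,2)=10.0000
(1,0): S=73.1400. Δ = (V_up−V_dn)/(S_up−S_dn) = (0.0000−0.0000)/(95.8134−50.4666) = 0.0000. V = [p*·0.0000 + (1−p*)·0.0000]/1.23 = 0.0000. B = V − Δ·S = 0.0000.
(1,1): S=138.8600. Δ = (V_up−V_dn)/(S_up−S_dn) = (10.0000−0.0000)/(181.9066−95.8134) = 0.1162. V = [p*·10.0000 + (1−p*)·0.0000]/1.23 = 7.0810. B = V − Δ·S = -9.0480.
(0,0): S=106.0000. Δ = (V_up−V_dn)/(S_up−S_dn) = (7.0810−0.0000)/(138.8600−73.1400) = 0.1077. V = [p*·7.0810 + (1−p*)·0.0000]/1.23 = 5.0141. B = V − Δ·S = -6.4069.
Root portfolio cost Δ·106+B reproduces V0=5.0141.

(0,0): Delta=0.1077 Bond=-6.4069
(1,0): Delta=0.0000 Bond=0.0000
(1,1): Delta=0.1162 Bond=-9.0480
V0=5.0141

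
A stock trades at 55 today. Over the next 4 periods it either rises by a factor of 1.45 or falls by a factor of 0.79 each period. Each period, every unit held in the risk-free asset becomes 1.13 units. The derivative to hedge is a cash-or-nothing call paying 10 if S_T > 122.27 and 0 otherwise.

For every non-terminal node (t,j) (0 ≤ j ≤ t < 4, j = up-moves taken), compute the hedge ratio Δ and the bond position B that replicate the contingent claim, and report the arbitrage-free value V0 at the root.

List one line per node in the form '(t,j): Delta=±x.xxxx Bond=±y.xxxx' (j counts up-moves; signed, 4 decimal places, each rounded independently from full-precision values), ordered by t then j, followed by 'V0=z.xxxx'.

Since d<R<u, set p* = (R−d)/(u−d) = 0.5152; price each node as the discounted p*-expectation of its children.
Terminal payoffs: V(4,0)=0.0000, V(4,1)=0.0000, V(4,2)=0.0000, V(4,3)=10.0000, V(4,4)=10.0000
  t=3,j=0: stock 27.1171 → up 39.3199 (V=0.0000), down 21.4225 (V=0.0000). Price 0.0000; hedge Δ=0.0000, bond B=0.0000.
  t=3,j=1: stock 49.7720 → up 72.1694 (V=0.0000), down 39.3199 (V=0.0000). Price 0.0000; hedge Δ=0.0000, bond B=0.0000.
  t=3,j=2: stock 91.3536 → up 132.4628 (V=10.0000), down 72.1694 (V=0.0000). Price 4.5589; hedge Δ=0.1659, bond B=-10.5927.
  t=3,j=3: stock 167.6744 → up 243.1278 (V=10.0000), down 132.4628 (V=10.0000). Price 8.8496; hedge Δ=0.0000, bond B=8.8496.
  t=2,j=0: stock 34.3255 → up 49.7720 (V=0.0000), down 27.1171 (V=0.0000). Price 0.0000; hedge Δ=0.0000, bond B=0.0000.
  t=2,j=1: stock 63.0025 → up 91.3536 (V=4.5589), down 49.7720 (V=0.0000). Price 2.0783; hedge Δ=0.1096, bond B=-4.8290.
  t=2,j=2: stock 115.6375 → up 167.6744 (V=8.8496), down 91.3536 (V=4.5589). Price 5.9905; hedge Δ=0.0562, bond B=-0.5106.
  t=1,j=0: stock 43.4500 → up 63.0025 (V=2.0783), down 34.3255 (V=0.0000). Price 0.9475; hedge Δ=0.0725, bond B=-2.2015.
  t=1,j=1: stock 79.7500 → up 115.6375 (V=5.9905), down 63.0025 (V=2.0783). Price 3.6227; hedge Δ=0.0743, bond B=-2.3048.
  t=0,j=0: stock 55.0000 → up 79.7500 (V=3.6227), down 43.4500 (V=0.9475). Price 2.0581; hedge Δ=0.0737, bond B=-1.9953.
Self-financing check: at every node Δ·S+B equals the discounted successor values.

(0,0): Delta=0.0737 Bond=-1.9953
(1,0): Delta=0.0725 Bond=-2.2015
(1,1): Delta=0.0743 Bond=-2.3048
(2,0): Delta=0.0000 Bond=0.0000
(2,1): Delta=0.1096 Bond=-4.8290
(2,2): Delta=0.0562 Bond=-0.5106
(3,0): Delta=0.0000 Bond=0.0000
(3,1): Delta=0.0000 Bond=0.0000
(3,2): Delta=0.1659 Bond=-10.5927
(3,3): Delta=0.0000 Bond=8.8496
V0=2.0581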